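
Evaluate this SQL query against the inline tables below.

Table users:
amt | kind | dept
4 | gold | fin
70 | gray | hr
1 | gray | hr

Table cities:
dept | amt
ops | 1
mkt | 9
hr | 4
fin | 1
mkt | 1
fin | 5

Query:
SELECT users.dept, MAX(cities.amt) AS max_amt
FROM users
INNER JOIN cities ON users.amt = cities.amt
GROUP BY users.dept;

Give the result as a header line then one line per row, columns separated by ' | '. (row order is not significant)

After JOIN cities (4 rows):
users.amt | users.kind | users.dept | cities.dept | cities.amt
4 | gold | fin | hr | 4
1 | gray | hr | ops | 1
1 | gray | hr | fin | 1
1 | gray | hr | mkt | 1
After GROUP BY (2 rows):
users.dept | max_amt
fin | 4
hr | 1

== RESULT ==
users.dept | max_amt
fin | 4
hr | 1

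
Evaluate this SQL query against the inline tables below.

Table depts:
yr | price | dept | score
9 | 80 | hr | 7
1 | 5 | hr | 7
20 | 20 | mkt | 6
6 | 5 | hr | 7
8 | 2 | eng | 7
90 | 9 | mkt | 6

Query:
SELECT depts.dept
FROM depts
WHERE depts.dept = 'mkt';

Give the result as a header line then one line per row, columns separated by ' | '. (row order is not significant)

After WHERE (2 rows):
depts.yr | depts.price | depts.dept | depts.score
20 | 20 | mkt | 6
90 | 9 | mkt | 6
After SELECT (2 rows):
depts.dept
mkt
mkt

== RESULT ==
depts.dept
mkt
mkt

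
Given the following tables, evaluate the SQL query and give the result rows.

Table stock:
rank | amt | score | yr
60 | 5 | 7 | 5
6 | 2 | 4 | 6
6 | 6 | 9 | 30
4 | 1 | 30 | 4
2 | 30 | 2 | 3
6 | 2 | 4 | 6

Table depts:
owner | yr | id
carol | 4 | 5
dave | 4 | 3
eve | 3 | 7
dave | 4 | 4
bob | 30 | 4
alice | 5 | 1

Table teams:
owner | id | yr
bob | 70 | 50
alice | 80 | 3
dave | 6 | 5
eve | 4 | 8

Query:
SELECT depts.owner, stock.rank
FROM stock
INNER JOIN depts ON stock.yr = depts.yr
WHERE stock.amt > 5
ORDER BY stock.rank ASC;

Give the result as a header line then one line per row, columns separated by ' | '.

After JOIN depts (6 rows):
stock.rank | stock.amt | stock.score | stock.yr | depts.owner | depts.yr | depts.id
60 | 5 | 7 | 5 | alice | 5 | 1
6 | 6 | 9 | 30 | bob | 30 | 4
4 | 1 | 30 | 4 | carol | 4 | 5
4 | 1 | 30 | 4 | dave | 4 | 3
4 | 1 | 30 | 4 | dave | 4 | 4
2 | 30 | 2 | 3 | eve | 3 | 7
After WHERE (2 rows):
stock.rank | stock.amt | stock.score | stock.yr | depts.owner | depts.yr | depts.id
6 | 6 | 9 | 30 | bob | 30 | 4
2 | 30 | 2 | 3 | eve | 3 | 7
After SELECT (2 rows):
depts.owner | stock.rank
bob | 6
eve | 2
After ORDER BY (2 rows):
depts.owner | stock.rank
eve | 2
bob | 6

== RESULT ==
depts.owner | stock.rank
eve | 2
bob | 6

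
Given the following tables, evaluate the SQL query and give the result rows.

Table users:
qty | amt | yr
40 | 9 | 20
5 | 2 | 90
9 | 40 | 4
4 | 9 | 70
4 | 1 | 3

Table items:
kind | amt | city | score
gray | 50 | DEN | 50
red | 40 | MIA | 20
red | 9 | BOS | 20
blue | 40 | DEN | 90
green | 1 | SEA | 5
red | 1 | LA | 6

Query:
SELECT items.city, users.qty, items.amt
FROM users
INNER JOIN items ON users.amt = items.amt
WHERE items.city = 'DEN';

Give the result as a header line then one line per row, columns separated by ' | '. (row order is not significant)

After JOIN items (6 rows):
users.qty | users.amt | users.yr | items.kind | items.amt | items.city | items.score
40 | 9 | 20 | red | 9 | BOS | 20
9 | 40 | 4 | red | 40 | MIA | 20
9 | 40 | 4 | blue | 40 | DEN | 90
4 | 9 | 70 | red | 9 | BOS | 20
4 | 1 | 3 | green | 1 | SEA | 5
4 | 1 | 3 | red | 1 | LA | 6
After WHERE (1 rows):
users.qty | users.amt | users.yr | items.kind | items.amt | items.city | items.score
9 | 40 | 4 | blue | 40 | DEN | 90
After SELECT (1 rows):
items.city | users.qty | items.amt
DEN | 9 | 40

== RESULT ==
items.city | users.qty | items.amt
DEN | 9 | 40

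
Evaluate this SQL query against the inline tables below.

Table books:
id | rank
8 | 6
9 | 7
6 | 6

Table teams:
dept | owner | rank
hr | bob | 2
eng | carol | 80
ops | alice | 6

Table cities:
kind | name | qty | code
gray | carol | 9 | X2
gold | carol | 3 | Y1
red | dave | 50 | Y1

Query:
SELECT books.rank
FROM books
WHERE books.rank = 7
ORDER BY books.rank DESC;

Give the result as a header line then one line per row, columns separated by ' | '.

== RESULT ==
books.rank
7

Derivation:
After WHERE (1 rows):
books.id | books.rank
9 | 7
After SELECT (1 rows):
books.rank
7
After ORDER BY (1 rows):
books.rank
7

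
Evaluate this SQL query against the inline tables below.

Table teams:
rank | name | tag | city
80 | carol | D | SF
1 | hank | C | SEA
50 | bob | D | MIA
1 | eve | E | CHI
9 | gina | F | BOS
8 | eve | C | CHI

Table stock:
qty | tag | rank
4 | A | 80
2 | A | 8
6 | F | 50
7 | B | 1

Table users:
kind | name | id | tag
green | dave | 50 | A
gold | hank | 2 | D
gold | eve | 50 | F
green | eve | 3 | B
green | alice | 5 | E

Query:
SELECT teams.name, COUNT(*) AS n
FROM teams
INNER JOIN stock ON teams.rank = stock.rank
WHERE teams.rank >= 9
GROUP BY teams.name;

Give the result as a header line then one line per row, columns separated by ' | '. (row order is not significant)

After JOIN stock (5 rows):
teams.rank | teams.name | teams.tag | teams.city | stock.qty | stock.tag | stock.rank
80 | carol | D | SF | 4 | A | 80
1 | hank | C | SEA | 7 | B | 1
50 | bob | D | MIA | 6 | F | 50
1 | eve | E | CHI | 7 | B | 1
8 | eve | C | CHI | 2 | A | 8
After WHERE (2 rows):
teams.rank | teams.name | teams.tag | teams.city | stock.qty | stock.tag | stock.rank
80 | carol | D | SF | 4 | A | 80
50 | bob | D | MIA | 6 | F | 50
After GROUP BY (2 rows):
teams.name | n
carol | 1
bob | 1

== RESULT ==
teams.name | n
carol | 1
bob | 1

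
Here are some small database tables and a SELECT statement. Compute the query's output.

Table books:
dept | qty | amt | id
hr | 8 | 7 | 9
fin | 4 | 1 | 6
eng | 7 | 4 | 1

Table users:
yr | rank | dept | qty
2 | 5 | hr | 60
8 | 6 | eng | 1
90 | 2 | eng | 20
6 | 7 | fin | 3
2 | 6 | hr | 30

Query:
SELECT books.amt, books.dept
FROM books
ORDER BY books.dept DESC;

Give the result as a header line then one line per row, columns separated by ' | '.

After SELECT (3 rows):
books.amt | books.dept
7 | hr
1 | fin
4 | eng
After ORDER BY (3 rows):
books.amt | books.dept
7 | hr
1 | fin
4 | eng

== RESULT ==
books.amt | books.dept
7 | hr
1 | fin
4 | eng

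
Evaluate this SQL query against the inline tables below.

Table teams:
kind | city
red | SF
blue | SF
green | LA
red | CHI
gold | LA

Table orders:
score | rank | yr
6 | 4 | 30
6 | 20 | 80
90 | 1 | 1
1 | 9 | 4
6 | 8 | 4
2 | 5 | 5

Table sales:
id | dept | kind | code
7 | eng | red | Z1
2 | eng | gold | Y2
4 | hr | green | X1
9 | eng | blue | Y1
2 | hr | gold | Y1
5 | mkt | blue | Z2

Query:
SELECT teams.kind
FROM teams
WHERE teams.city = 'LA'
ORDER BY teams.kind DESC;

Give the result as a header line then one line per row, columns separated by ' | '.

== RESULT ==
teams.kind
green
gold

Derivation:
After WHERE (2 rows):
teams.kind | teams.city
green | LA
gold | LA
After SELECT (2 rows):
teams.kind
green
gold
After ORDER BY (2 rows):
teams.kind
green
gold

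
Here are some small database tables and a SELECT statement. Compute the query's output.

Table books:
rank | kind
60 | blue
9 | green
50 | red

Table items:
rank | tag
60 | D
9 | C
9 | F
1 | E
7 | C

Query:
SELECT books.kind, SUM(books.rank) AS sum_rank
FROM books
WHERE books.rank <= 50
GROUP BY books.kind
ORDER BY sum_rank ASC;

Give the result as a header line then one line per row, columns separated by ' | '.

== RESULT ==
books.kind | sum_rank
green | 9
red | 50

Derivation:
After WHERE (2 rows):
books.rank | books.kind
9 | green
50 | red
After GROUP BY (2 rows):
books.kind | sum_rank
green | 9
red | 50
After ORDER BY (2 rows):
books.kind | sum_rank
green | 9
red | 50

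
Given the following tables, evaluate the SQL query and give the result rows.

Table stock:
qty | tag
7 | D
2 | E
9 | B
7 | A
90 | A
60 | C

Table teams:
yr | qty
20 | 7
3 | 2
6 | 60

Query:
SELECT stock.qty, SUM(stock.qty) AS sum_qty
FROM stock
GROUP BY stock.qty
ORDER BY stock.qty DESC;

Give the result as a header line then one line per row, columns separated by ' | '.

After GROUP BY (5 rows):
stock.qty | sum_qty
7 | 14
2 | 2
9 | 9
90 | 90
60 | 60
After ORDER BY (5 rows):
stock.qty | sum_qty
90 | 90
60 | 60
9 | 9
7 | 14
2 | 2

== RESULT ==
stock.qty | sum_qty
90 | 90
60 | 60
9 | 9
7 | 14
2 | 2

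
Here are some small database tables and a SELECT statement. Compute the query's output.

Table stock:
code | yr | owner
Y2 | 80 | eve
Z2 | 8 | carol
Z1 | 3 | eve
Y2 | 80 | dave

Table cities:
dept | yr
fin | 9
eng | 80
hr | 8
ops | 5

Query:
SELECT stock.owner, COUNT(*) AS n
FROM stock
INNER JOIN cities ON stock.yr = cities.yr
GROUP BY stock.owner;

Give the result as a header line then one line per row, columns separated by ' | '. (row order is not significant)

After JOIN cities (3 rows):
stock.code | stock.yr | stock.owner | cities.dept | cities.yr
Y2 | 80 | eve | eng | 80
Z2 | 8 | carol | hr | 8
Y2 | 80 | dave | eng | 80
After GROUP BY (3 rows):
stock.owner | n
eve | 1
carol | 1
dave | 1

== RESULT ==
stock.owner | n
eve | 1
carol | 1
dave | 1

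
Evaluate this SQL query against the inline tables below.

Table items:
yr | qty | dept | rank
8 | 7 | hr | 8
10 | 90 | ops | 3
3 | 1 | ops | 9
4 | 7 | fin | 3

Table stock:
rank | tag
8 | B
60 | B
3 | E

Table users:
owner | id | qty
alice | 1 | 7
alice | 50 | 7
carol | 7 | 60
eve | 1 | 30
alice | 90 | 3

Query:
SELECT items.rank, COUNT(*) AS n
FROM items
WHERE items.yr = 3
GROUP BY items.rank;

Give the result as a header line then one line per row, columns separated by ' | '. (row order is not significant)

== RESULT ==
items.rank | n
9 | 1

Derivation:
After WHERE (1 rows):
items.yr | items.qty | items.dept | items.rank
3 | 1 | ops | 9
After GROUP BY (1 rows):
items.rank | n
9 | 1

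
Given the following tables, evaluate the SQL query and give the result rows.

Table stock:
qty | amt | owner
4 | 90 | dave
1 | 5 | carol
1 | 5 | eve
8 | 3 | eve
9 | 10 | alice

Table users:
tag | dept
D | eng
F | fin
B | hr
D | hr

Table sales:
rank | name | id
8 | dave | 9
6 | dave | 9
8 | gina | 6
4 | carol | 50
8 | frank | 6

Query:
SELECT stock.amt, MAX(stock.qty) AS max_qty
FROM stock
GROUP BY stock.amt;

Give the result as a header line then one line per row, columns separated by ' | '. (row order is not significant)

== RESULT ==
stock.amt | max_qty
90 | 4
5 | 1
3 | 8
10 | 9

Derivation:
After GROUP BY (4 rows):
stock.amt | max_qty
90 | 4
5 | 1
3 | 8
10 | 9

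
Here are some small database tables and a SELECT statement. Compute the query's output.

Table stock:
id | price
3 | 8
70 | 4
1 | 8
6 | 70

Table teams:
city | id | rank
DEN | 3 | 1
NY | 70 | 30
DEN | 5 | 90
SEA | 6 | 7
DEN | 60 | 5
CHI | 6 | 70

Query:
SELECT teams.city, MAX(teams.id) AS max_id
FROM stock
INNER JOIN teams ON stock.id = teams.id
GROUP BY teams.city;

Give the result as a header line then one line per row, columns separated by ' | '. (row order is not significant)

== RESULT ==
teams.city | max_id
DEN | 3
NY | 70
SEA | 6
CHI | 6

Derivation:
After JOIN teams (4 rows):
stock.id | stock.price | teams.city | teams.id | teams.rank
3 | 8 | DEN | 3 | 1
70 | 4 | NY | 70 | 30
6 | 70 | SEA | 6 | 7
6 | 70 | CHI | 6 | 70
After GROUP BY (4 rows):
teams.city | max_id
DEN | 3
NY | 70
SEA | 6
CHI | 6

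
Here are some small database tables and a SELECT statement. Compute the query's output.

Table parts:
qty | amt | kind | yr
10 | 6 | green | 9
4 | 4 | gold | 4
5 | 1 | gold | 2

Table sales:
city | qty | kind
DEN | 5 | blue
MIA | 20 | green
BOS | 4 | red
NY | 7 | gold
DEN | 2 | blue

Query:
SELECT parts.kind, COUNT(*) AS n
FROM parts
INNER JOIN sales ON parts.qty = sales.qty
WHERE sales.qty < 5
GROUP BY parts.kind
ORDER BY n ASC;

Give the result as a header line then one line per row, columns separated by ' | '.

== RESULT ==
parts.kind | n
gold | 1

Derivation:
After JOIN sales (2 rows):
parts.qty | parts.amt | parts.kind | parts.yr | sales.city | sales.qty | sales.kind
4 | 4 | gold | 4 | BOS | 4 | red
5 | 1 | gold | 2 | DEN | 5 | blue
After WHERE (1 rows):
parts.qty | parts.amt | parts.kind | parts.yr | sales.city | sales.qty | sales.kind
4 | 4 | gold | 4 | BOS | 4 | red
After GROUP BY (1 rows):
parts.kind | n
gold | 1
After ORDER BY (1 rows):
parts.kind | n
gold | 1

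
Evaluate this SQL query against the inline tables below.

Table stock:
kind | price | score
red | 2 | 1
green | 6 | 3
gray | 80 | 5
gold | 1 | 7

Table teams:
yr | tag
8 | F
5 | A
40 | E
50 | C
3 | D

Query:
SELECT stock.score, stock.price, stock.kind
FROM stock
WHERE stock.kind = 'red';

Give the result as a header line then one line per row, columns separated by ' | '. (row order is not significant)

After WHERE (1 rows):
stock.kind | stock.price | stock.score
red | 2 | 1
After SELECT (1 rows):
stock.score | stock.price | stock.kind
1 | 2 | red

== RESULT ==
stock.score | stock.price | stock.kind
1 | 2 | red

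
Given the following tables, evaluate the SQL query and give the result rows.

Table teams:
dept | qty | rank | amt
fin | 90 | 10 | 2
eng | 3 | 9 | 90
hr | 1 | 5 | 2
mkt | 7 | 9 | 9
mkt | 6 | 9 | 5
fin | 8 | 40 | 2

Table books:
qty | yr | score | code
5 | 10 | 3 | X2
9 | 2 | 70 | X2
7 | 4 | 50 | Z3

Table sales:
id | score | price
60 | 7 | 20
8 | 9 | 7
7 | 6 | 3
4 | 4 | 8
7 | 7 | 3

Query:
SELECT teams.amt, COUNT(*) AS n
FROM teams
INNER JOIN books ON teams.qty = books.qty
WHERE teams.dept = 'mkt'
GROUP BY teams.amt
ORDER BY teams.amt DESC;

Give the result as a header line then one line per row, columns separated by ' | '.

== RESULT ==
teams.amt | n
9 | 1

Derivation:
After JOIN books (1 rows):
teams.dept | teams.qty | teams.rank | teams.amt | books.qty | books.yr | books.score | books.code
mkt | 7 | 9 | 9 | 7 | 4 | 50 | Z3
After WHERE (1 rows):
teams.dept | teams.qty | teams.rank | teams.amt | books.qty | books.yr | books.score | books.code
mkt | 7 | 9 | 9 | 7 | 4 | 50 | Z3
After GROUP BY (1 rows):
teams.amt | n
9 | 1
After ORDER BY (1 rows):
teams.amt | n
9 | 1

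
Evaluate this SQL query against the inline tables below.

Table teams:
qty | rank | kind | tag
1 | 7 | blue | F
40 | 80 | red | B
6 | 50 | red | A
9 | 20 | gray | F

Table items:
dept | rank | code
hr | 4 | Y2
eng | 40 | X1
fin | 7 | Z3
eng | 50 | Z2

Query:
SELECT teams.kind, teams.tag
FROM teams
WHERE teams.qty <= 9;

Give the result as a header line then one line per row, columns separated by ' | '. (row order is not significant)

After WHERE (3 rows):
teams.qty | teams.rank | teams.kind | teams.tag
1 | 7 | blue | F
6 | 50 | red | A
9 | 20 | gray | F
After SELECT (3 rows):
teams.kind | teams.tag
blue | F
red | A
gray | F

== RESULT ==
teams.kind | teams.tag
blue | F
red | A
gray | F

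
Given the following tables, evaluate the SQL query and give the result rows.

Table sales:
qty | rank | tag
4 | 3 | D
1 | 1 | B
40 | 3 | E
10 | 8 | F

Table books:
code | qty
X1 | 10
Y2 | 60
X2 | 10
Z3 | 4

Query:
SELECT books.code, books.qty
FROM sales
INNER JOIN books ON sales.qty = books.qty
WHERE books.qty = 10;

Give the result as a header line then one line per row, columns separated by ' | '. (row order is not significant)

== RESULT ==
books.code | books.qty
X1 | 10
X2 | 10

Derivation:
After JOIN books (3 rows):
sales.qty | sales.rank | sales.tag | books.code | books.qty
4 | 3 | D | Z3 | 4
10 | 8 | F | X1 | 10
10 | 8 | F | X2 | 10
After WHERE (2 rows):
sales.qty | sales.rank | sales.tag | books.code | books.qty
10 | 8 | F | X1 | 10
10 | 8 | F | X2 | 10
After SELECT (2 rows):
books.code | books.qty
X1 | 10
X2 | 10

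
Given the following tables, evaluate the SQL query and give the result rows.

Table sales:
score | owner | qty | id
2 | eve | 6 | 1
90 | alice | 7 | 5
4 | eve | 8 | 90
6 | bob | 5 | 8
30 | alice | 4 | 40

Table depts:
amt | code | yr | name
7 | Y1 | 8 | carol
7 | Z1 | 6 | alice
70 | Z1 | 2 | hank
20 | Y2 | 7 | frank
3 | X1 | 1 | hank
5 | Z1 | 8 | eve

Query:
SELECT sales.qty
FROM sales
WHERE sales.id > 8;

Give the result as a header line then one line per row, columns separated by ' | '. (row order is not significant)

After WHERE (2 rows):
sales.score | sales.owner | sales.qty | sales.id
4 | eve | 8 | 90
30 | alice | 4 | 40
After SELECT (2 rows):
sales.qty
8
4

== RESULT ==
sales.qty
8
4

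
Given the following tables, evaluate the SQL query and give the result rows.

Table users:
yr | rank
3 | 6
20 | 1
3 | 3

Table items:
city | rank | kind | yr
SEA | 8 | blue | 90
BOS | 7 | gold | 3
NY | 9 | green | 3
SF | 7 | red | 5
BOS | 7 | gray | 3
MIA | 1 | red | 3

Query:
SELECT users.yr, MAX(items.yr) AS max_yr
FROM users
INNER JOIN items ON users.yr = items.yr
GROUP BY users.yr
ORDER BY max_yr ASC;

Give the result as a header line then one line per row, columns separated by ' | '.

After JOIN items (8 rows):
users.yr | users.rank | items.city | items.rank | items.kind | items.yr
3 | 6 | BOS | 7 | gold | 3
3 | 6 | NY | 9 | green | 3
3 | 6 | BOS | 7 | gray | 3
3 | 6 | MIA | 1 | red | 3
3 | 3 | BOS | 7 | gold | 3
3 | 3 | NY | 9 | green | 3
3 | 3 | BOS | 7 | gray | 3
3 | 3 | MIA | 1 | red | 3
After GROUP BY (1 rows):
users.yr | max_yr
3 | 3
After ORDER BY (1 rows):
users.yr | max_yr
3 | 3

== RESULT ==
users.yr | max_yr
3 | 3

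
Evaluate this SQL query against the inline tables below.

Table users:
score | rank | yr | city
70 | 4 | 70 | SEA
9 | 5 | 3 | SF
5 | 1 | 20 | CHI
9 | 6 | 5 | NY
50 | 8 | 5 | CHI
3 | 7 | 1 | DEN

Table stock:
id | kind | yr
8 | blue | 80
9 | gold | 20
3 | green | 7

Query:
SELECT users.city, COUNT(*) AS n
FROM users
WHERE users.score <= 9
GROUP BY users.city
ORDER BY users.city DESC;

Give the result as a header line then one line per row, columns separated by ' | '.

After WHERE (4 rows):
users.score | users.rank | users.yr | users.city
9 | 5 | 3 | SF
5 | 1 | 20 | CHI
9 | 6 | 5 | NY
3 | 7 | 1 | DEN
After GROUP BY (4 rows):
users.city | n
SF | 1
CHI | 1
NY | 1
DEN | 1
After ORDER BY (4 rows):
users.city | n
SF | 1
NY | 1
DEN | 1
CHI | 1

== RESULT ==
users.city | n
SF | 1
NY | 1
DEN | 1
CHI | 1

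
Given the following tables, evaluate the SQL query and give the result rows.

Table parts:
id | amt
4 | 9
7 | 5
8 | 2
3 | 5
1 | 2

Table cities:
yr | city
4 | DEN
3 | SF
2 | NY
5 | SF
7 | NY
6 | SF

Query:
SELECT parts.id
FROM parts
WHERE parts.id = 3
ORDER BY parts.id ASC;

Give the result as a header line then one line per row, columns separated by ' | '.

== RESULT ==
parts.id
3

Derivation:
After WHERE (1 rows):
parts.id | parts.amt
3 | 5
After SELECT (1 rows):
parts.id
3
After ORDER BY (1 rows):
parts.id
3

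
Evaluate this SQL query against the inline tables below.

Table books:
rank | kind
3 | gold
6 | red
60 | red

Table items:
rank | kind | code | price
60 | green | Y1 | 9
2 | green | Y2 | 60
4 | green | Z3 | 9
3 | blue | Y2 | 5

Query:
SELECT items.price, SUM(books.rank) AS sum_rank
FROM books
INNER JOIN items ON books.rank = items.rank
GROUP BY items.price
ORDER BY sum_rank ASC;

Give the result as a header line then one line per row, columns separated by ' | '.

After JOIN items (2 rows):
books.rank | books.kind | items.rank | items.kind | items.code | items.price
3 | gold | 3 | blue | Y2 | 5
60 | red | 60 | green | Y1 | 9
After GROUP BY (2 rows):
items.price | sum_rank
5 | 3
9 | 60
After ORDER BY (2 rows):
items.price | sum_rank
5 | 3
9 | 60

== RESULT ==
items.price | sum_rank
5 | 3
9 | 60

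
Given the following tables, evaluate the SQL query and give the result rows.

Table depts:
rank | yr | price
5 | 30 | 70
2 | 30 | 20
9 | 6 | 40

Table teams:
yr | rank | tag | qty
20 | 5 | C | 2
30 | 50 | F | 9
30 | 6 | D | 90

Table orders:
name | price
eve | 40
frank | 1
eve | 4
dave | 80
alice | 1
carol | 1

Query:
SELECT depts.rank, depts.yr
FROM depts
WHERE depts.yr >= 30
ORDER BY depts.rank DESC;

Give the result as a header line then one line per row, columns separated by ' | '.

After WHERE (2 rows):
depts.rank | depts.yr | depts.price
5 | 30 | 70
2 | 30 | 20
After SELECT (2 rows):
depts.rank | depts.yr
5 | 30
2 | 30
After ORDER BY (2 rows):
depts.rank | depts.yr
5 | 30
2 | 30

== RESULT ==
depts.rank | depts.yr
5 | 30
2 | 30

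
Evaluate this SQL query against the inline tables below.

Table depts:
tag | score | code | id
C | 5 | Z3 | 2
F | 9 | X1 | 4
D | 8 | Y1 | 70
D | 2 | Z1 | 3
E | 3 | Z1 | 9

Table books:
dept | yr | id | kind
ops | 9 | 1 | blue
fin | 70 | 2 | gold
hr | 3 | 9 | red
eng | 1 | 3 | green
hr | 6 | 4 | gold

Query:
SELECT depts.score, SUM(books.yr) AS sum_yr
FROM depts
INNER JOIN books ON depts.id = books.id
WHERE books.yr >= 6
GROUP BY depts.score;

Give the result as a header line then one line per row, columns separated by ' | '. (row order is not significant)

== RESULT ==
depts.score | sum_yr
5 | 70
9 | 6

Derivation:
After JOIN books (4 rows):
depts.tag | depts.score | depts.code | depts.id | books.dept | books.yr | books.id | books.kind
C | 5 | Z3 | 2 | fin | 70 | 2 | gold
F | 9 | X1 | 4 | hr | 6 | 4 | gold
D | 2 | Z1 | 3 | eng | 1 | 3 | green
E | 3 | Z1 | 9 | hr | 3 | 9 | red
After WHERE (2 rows):
depts.tag | depts.score | depts.code | depts.id | books.dept | books.yr | books.id | books.kind
C | 5 | Z3 | 2 | fin | 70 | 2 | gold
F | 9 | X1 | 4 | hr | 6 | 4 | gold
After GROUP BY (2 rows):
depts.score | sum_yr
5 | 70
9 | 6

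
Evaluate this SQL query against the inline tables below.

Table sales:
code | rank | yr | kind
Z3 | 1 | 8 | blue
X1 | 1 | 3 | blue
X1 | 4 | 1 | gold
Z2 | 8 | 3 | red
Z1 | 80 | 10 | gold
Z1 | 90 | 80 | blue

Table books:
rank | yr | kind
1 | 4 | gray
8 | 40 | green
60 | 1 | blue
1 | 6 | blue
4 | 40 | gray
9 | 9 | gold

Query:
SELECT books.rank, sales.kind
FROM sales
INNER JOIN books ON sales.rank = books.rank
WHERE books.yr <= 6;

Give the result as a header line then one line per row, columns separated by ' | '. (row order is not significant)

== RESULT ==
books.rank | sales.kind
1 | blue
1 | blue
1 | blue
1 | blue

Derivation:
After JOIN books (6 rows):
sales.code | sales.rank | sales.yr | sales.kind | books.rank | books.yr | books.kind
Z3 | 1 | 8 | blue | 1 | 4 | gray
Z3 | 1 | 8 | blue | 1 | 6 | blue
X1 | 1 | 3 | blue | 1 | 4 | gray
X1 | 1 | 3 | blue | 1 | 6 | blue
X1 | 4 | 1 | gold | 4 | 40 | gray
Z2 | 8 | 3 | red | 8 | 40 | green
After WHERE (4 rows):
sales.code | sales.rank | sales.yr | sales.kind | books.rank | books.yr | books.kind
Z3 | 1 | 8 | blue | 1 | 4 | gray
Z3 | 1 | 8 | blue | 1 | 6 | blue
X1 | 1 | 3 | blue | 1 | 4 | gray
X1 | 1 | 3 | blue | 1 | 6 | blue
After SELECT (4 rows):
books.rank | sales.kind
1 | blue
1 | blue
1 | blue
1 | blue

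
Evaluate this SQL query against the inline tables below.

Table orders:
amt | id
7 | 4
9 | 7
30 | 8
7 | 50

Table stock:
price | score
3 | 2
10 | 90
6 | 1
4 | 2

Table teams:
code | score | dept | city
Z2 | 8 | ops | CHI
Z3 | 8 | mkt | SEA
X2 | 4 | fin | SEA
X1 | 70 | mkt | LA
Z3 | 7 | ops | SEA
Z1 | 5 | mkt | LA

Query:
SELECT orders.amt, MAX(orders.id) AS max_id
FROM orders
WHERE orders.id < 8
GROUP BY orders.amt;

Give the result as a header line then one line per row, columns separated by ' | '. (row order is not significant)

After WHERE (2 rows):
orders.amt | orders.id
7 | 4
9 | 7
After GROUP BY (2 rows):
orders.amt | max_id
7 | 4
9 | 7

== RESULT ==
orders.amt | max_id
7 | 4
9 | 7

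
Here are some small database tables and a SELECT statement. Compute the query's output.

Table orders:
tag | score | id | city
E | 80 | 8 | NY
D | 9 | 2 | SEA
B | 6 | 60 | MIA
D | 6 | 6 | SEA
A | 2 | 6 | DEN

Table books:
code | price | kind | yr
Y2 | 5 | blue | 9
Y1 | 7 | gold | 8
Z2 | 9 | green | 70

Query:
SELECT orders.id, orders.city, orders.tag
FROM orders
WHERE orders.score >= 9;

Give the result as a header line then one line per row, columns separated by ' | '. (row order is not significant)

After WHERE (2 rows):
orders.tag | orders.score | orders.id | orders.city
E | 80 | 8 | NY
D | 9 | 2 | SEA
After SELECT (2 rows):
orders.id | orders.city | orders.tag
8 | NY | E
2 | SEA | D

== RESULT ==
orders.id | orders.city | orders.tag
8 | NY | E
2 | SEA | D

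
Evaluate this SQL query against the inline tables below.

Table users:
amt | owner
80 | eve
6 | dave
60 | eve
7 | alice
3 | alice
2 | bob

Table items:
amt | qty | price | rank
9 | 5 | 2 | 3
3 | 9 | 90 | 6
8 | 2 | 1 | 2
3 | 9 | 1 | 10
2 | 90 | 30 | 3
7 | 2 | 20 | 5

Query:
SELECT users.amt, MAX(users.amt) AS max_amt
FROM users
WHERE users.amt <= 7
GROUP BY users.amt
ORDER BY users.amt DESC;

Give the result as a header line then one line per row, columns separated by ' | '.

== RESULT ==
users.amt | max_amt
7 | 7
6 | 6
3 | 3
2 | 2

Derivation:
After WHERE (4 rows):
users.amt | users.owner
6 | dave
7 | alice
3 | alice
2 | bob
After GROUP BY (4 rows):
users.amt | max_amt
6 | 6
7 | 7
3 | 3
2 | 2
After ORDER BY (4 rows):
users.amt | max_amt
7 | 7
6 | 6
3 | 3
2 | 2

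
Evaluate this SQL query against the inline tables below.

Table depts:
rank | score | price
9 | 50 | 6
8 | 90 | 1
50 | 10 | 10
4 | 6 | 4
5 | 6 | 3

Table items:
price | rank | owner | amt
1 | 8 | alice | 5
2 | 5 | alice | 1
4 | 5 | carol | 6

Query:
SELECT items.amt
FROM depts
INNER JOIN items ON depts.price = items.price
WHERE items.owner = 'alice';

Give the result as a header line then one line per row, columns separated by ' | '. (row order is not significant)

== RESULT ==
items.amt
5

Derivation:
After JOIN items (2 rows):
depts.rank | depts.score | depts.price | items.price | items.rank | items.owner | items.amt
8 | 90 | 1 | 1 | 8 | alice | 5
4 | 6 | 4 | 4 | 5 | carol | 6
After WHERE (1 rows):
depts.rank | depts.score | depts.price | items.price | items.rank | items.owner | items.amt
8 | 90 | 1 | 1 | 8 | alice | 5
After SELECT (1 rows):
items.amt
5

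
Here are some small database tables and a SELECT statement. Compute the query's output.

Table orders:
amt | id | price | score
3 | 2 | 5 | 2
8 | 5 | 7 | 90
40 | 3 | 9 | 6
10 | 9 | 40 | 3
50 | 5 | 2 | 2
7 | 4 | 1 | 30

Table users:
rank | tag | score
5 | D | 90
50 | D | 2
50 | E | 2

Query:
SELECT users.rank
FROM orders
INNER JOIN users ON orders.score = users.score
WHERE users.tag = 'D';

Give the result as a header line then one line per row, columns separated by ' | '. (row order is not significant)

== RESULT ==
users.rank
50
5
50

Derivation:
After JOIN users (5 rows):
orders.amt | orders.id | orders.price | orders.score | users.rank | users.tag | users.score
3 | 2 | 5 | 2 | 50 | D | 2
3 | 2 | 5 | 2 | 50 | E | 2
8 | 5 | 7 | 90 | 5 | D | 90
50 | 5 | 2 | 2 | 50 | D | 2
50 | 5 | 2 | 2 | 50 | E | 2
After WHERE (3 rows):
orders.amt | orders.id | orders.price | orders.score | users.rank | users.tag | users.score
3 | 2 | 5 | 2 | 50 | D | 2
8 | 5 | 7 | 90 | 5 | D | 90
50 | 5 | 2 | 2 | 50 | D | 2
After SELECT (3 rows):
users.rank
50
5
50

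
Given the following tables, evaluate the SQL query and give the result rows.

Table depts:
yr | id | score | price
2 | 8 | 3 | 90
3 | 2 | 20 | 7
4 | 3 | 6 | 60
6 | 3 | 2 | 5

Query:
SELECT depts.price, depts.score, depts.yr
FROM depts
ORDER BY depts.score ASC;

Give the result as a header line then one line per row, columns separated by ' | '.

After SELECT (4 rows):
depts.price | depts.score | depts.yr
90 | 3 | 2
7 | 20 | 3
60 | 6 | 4
5 | 2 | 6
After ORDER BY (4 rows):
depts.price | depts.score | depts.yr
5 | 2 | 6
90 | 3 | 2
60 | 6 | 4
7 | 20 | 3

== RESULT ==
depts.price | depts.score | depts.yr
5 | 2 | 6
90 | 3 | 2
60 | 6 | 4
7 | 20 | 3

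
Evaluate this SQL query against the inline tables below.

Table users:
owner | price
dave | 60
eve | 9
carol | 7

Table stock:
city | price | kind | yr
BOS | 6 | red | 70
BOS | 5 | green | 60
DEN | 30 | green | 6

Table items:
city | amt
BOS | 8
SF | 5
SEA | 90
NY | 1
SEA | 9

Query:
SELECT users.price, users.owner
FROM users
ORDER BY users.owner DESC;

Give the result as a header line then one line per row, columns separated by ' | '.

== RESULT ==
users.price | users.owner
9 | eve
60 | dave
7 | carol

Derivation:
After SELECT (3 rows):
users.price | users.owner
60 | dave
9 | eve
7 | carol
After ORDER BY (3 rows):
users.price | users.owner
9 | eve
60 | dave
7 | carol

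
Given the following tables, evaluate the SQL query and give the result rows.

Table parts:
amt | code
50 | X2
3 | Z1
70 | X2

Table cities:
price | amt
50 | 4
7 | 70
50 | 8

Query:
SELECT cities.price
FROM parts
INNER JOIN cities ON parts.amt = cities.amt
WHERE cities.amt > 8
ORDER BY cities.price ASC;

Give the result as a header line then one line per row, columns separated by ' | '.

After JOIN cities (1 rows):
parts.amt | parts.code | cities.price | cities.amt
70 | X2 | 7 | 70
After WHERE (1 rows):
parts.amt | parts.code | cities.price | cities.amt
70 | X2 | 7 | 70
After SELECT (1 rows):
cities.price
7
After ORDER BY (1 rows):
cities.price
7

== RESULT ==
cities.price
7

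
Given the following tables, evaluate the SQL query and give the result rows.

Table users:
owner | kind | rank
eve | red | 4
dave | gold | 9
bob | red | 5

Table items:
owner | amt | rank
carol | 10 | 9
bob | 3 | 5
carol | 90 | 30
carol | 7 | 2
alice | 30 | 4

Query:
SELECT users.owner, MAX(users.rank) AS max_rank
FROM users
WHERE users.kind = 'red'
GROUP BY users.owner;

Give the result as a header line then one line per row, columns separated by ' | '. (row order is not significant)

After WHERE (2 rows):
users.owner | users.kind | users.rank
eve | red | 4
bob | red | 5
After GROUP BY (2 rows):
users.owner | max_rank
eve | 4
bob | 5

== RESULT ==
users.owner | max_rank
eve | 4
bob | 5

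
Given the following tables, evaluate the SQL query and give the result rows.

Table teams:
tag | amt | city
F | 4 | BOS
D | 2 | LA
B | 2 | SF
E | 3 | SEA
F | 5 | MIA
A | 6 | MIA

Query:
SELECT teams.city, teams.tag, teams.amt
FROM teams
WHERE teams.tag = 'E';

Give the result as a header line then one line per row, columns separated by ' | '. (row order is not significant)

After WHERE (1 rows):
teams.tag | teams.amt | teams.city
E | 3 | SEA
After SELECT (1 rows):
teams.city | teams.tag | teams.amt
SEA | E | 3

== RESULT ==
teams.city | teams.tag | teams.amt
SEA | E | 3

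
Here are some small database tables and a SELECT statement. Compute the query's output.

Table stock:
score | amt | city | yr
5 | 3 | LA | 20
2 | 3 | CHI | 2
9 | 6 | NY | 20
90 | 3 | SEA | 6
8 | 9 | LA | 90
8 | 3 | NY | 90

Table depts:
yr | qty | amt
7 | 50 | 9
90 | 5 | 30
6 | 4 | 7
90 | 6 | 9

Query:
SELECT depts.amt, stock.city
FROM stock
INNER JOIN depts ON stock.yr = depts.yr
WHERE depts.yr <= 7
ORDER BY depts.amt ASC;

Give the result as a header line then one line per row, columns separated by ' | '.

== RESULT ==
depts.amt | stock.city
7 | SEA

Derivation:
After JOIN depts (5 rows):
stock.score | stock.amt | stock.city | stock.yr | depts.yr | depts.qty | depts.amt
90 | 3 | SEA | 6 | 6 | 4 | 7
8 | 9 | LA | 90 | 90 | 5 | 30
8 | 9 | LA | 90 | 90 | 6 | 9
8 | 3 | NY | 90 | 90 | 5 | 30
8 | 3 | NY | 90 | 90 | 6 | 9
After WHERE (1 rows):
stock.score | stock.amt | stock.city | stock.yr | depts.yr | depts.qty | depts.amt
90 | 3 | SEA | 6 | 6 | 4 | 7
After SELECT (1 rows):
depts.amt | stock.city
7 | SEA
After ORDER BY (1 rows):
depts.amt | stock.city
7 | SEA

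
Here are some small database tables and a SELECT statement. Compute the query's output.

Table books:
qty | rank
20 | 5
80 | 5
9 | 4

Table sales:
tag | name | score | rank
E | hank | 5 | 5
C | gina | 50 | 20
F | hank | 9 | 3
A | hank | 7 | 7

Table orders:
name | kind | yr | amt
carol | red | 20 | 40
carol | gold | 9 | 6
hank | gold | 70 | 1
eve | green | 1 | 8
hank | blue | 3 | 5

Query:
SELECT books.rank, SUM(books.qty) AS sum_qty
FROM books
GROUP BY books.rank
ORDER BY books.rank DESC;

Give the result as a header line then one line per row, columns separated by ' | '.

After GROUP BY (2 rows):
books.rank | sum_qty
5 | 100
4 | 9
After ORDER BY (2 rows):
books.rank | sum_qty
5 | 100
4 | 9

== RESULT ==
books.rank | sum_qty
5 | 100
4 | 9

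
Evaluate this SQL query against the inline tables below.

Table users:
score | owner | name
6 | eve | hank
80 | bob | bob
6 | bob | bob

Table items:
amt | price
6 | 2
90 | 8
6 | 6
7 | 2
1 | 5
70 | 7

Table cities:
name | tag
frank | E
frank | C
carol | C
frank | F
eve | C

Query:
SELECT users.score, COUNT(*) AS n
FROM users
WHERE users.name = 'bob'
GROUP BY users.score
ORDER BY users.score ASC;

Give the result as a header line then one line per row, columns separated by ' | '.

== RESULT ==
users.score | n
6 | 1
80 | 1

Derivation:
After WHERE (2 rows):
users.score | users.owner | users.name
80 | bob | bob
6 | bob | bob
After GROUP BY (2 rows):
users.score | n
80 | 1
6 | 1
After ORDER BY (2 rows):
users.score | n
6 | 1
80 | 1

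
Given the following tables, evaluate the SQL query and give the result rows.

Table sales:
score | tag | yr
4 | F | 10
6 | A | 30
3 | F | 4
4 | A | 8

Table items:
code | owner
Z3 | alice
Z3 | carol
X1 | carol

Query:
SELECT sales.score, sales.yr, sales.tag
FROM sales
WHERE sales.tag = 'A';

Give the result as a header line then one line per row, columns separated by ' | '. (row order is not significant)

== RESULT ==
sales.score | sales.yr | sales.tag
6 | 30 | A
4 | 8 | A

Derivation:
After WHERE (2 rows):
sales.score | sales.tag | sales.yr
6 | A | 30
4 | A | 8
After SELECT (2 rows):
sales.score | sales.yr | sales.tag
6 | 30 | A
4 | 8 | A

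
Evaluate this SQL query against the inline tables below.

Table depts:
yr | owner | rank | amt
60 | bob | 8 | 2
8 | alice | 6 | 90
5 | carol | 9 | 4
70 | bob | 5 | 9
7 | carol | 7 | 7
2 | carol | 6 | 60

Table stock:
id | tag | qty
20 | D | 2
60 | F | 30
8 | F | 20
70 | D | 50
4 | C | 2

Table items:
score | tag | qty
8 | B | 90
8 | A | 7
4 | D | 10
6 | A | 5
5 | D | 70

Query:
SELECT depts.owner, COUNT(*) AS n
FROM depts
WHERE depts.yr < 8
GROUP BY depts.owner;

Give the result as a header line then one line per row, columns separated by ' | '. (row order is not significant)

After WHERE (3 rows):
depts.yr | depts.owner | depts.rank | depts.amt
5 | carol | 9 | 4
7 | carol | 7 | 7
2 | carol | 6 | 60
After GROUP BY (1 rows):
depts.owner | n
carol | 3

== RESULT ==
depts.owner | n
carol | 3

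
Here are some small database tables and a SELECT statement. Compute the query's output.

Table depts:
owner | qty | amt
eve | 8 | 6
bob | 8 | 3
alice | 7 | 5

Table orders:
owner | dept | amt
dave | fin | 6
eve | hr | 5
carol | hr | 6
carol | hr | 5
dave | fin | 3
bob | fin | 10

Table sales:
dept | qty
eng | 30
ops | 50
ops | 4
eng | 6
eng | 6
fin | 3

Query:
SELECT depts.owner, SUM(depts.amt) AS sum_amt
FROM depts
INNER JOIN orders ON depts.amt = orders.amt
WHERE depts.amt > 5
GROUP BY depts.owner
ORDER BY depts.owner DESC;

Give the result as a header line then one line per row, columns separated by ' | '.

After JOIN orders (5 rows):
depts.owner | depts.qty | depts.amt | orders.owner | orders.dept | orders.amt
eve | 8 | 6 | dave | fin | 6
eve | 8 | 6 | carol | hr | 6
bob | 8 | 3 | dave | fin | 3
alice | 7 | 5 | eve | hr | 5
alice | 7 | 5 | carol | hr | 5
After WHERE (2 rows):
depts.owner | depts.qty | depts.amt | orders.owner | orders.dept | orders.amt
eve | 8 | 6 | dave | fin | 6
eve | 8 | 6 | carol | hr | 6
After GROUP BY (1 rows):
depts.owner | sum_amt
eve | 12
After ORDER BY (1 rows):
depts.owner | sum_amt
eve | 12

== RESULT ==
depts.owner | sum_amt
eve | 12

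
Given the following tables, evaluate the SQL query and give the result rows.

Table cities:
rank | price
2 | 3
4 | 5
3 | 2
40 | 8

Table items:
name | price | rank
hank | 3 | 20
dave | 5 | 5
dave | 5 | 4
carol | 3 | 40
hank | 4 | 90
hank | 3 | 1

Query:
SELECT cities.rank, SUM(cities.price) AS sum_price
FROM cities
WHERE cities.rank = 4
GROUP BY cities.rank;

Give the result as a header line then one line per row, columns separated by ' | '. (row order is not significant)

After WHERE (1 rows):
cities.rank | cities.price
4 | 5
After GROUP BY (1 rows):
cities.rank | sum_price
4 | 5

== RESULT ==
cities.rank | sum_price
4 | 5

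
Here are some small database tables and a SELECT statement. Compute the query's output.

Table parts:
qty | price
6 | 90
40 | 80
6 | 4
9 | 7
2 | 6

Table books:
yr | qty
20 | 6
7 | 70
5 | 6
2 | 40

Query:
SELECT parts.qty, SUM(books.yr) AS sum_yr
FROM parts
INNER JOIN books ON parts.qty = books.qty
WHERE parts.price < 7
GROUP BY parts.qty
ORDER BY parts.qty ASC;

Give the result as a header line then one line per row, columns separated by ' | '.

After JOIN books (5 rows):
parts.qty | parts.price | books.yr | books.qty
6 | 90 | 20 | 6
6 | 90 | 5 | 6
40 | 80 | 2 | 40
6 | 4 | 20 | 6
6 | 4 | 5 | 6
After WHERE (2 rows):
parts.qty | parts.price | books.yr | books.qty
6 | 4 | 20 | 6
6 | 4 | 5 | 6
After GROUP BY (1 rows):
parts.qty | sum_yr
6 | 25
After ORDER BY (1 rows):
parts.qty | sum_yr
6 | 25

== RESULT ==
parts.qty | sum_yr
6 | 25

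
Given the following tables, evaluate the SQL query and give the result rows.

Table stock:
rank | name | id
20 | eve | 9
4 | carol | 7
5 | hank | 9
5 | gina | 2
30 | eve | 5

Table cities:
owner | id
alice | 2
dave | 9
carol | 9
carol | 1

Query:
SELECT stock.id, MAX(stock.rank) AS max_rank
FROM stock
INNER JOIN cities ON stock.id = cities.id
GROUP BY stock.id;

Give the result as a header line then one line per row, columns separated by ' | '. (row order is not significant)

After JOIN cities (5 rows):
stock.rank | stock.name | stock.id | cities.owner | cities.id
20 | eve | 9 | dave | 9
20 | eve | 9 | carol | 9
5 | hank | 9 | dave | 9
5 | hank | 9 | carol | 9
5 | gina | 2 | alice | 2
After GROUP BY (2 rows):
stock.id | max_rank
9 | 20
2 | 5

== RESULT ==
stock.id | max_rank
9 | 20
2 | 5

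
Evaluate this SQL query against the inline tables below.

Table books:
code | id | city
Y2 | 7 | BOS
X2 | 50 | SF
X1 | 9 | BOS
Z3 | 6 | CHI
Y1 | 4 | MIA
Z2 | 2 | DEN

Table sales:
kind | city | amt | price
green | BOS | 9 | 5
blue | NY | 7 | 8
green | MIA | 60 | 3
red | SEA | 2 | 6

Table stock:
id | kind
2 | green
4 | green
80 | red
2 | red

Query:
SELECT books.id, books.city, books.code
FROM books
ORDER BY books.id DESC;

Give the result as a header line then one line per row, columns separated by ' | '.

After SELECT (6 rows):
books.id | books.city | books.code
7 | BOS | Y2
50 | SF | X2
9 | BOS | X1
6 | CHI | Z3
4 | MIA | Y1
2 | DEN | Z2
After ORDER BY (6 rows):
books.id | books.city | books.code
50 | SF | X2
9 | BOS | X1
7 | BOS | Y2
6 | CHI | Z3
4 | MIA | Y1
2 | DEN | Z2

== RESULT ==
books.id | books.city | books.code
50 | SF | X2
9 | BOS | X1
7 | BOS | Y2
6 | CHI | Z3
4 | MIA | Y1
2 | DEN | Z2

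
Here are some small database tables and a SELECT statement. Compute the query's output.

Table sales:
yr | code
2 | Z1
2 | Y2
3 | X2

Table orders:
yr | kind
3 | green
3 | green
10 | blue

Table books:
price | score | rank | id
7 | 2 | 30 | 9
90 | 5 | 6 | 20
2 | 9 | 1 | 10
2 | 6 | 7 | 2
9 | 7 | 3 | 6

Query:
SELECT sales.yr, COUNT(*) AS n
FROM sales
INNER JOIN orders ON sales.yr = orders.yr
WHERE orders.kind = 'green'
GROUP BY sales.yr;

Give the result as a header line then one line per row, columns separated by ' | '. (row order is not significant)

== RESULT ==
sales.yr | n
3 | 2

Derivation:
After JOIN orders (2 rows):
sales.yr | sales.code | orders.yr | orders.kind
3 | X2 | 3 | green
3 | X2 | 3 | green
After WHERE (2 rows):
sales.yr | sales.code | orders.yr | orders.kind
3 | X2 | 3 | green
3 | X2 | 3 | green
After GROUP BY (1 rows):
sales.yr | n
3 | 2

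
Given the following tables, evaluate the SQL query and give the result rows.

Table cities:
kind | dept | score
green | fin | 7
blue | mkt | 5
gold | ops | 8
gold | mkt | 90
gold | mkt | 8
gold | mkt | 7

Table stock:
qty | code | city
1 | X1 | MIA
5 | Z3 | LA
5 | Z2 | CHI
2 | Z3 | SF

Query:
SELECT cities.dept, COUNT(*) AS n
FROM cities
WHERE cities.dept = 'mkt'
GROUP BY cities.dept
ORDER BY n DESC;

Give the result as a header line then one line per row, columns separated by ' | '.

After WHERE (4 rows):
cities.kind | cities.dept | cities.score
blue | mkt | 5
gold | mkt | 90
gold | mkt | 8
gold | mkt | 7
After GROUP BY (1 rows):
cities.dept | n
mkt | 4
After ORDER BY (1 rows):
cities.dept | n
mkt | 4

== RESULT ==
cities.dept | n
mkt | 4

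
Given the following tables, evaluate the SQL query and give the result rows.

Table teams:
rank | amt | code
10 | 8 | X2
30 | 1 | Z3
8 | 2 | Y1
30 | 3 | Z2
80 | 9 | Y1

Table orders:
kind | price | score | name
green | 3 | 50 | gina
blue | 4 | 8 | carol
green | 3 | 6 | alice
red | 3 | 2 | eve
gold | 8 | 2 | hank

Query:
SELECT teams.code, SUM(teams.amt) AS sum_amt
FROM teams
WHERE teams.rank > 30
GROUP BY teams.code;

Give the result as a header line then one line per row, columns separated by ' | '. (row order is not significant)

After WHERE (1 rows):
teams.rank | teams.amt | teams.code
80 | 9 | Y1
After GROUP BY (1 rows):
teams.code | sum_amt
Y1 | 9

== RESULT ==
teams.code | sum_amt
Y1 | 9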